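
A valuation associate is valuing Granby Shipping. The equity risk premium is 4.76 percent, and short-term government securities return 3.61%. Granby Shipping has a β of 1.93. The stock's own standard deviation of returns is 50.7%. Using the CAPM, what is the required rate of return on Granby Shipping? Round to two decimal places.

12.80%

E(R) = R_f + β × MRP = 3.61% + 1.93 × 4.76% = 12.80%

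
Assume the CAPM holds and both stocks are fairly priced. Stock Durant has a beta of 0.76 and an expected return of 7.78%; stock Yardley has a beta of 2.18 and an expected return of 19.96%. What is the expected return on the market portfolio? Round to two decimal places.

Both satisfy E(R) = R_f + β·MRP, so the slope of the SML is
MRP = (19.96% − 7.78%) / (2.18 − 0.76) = 12.18% / 1.42 = 8.5775%
R_f = E(R_Durant) − β_Durant·MRP = 7.78% − 0.76 × 8.5775% = 1.2611%
E(R_m) = R_f + MRP = 1.2611% + 8.5775% = 9.84%

9.84%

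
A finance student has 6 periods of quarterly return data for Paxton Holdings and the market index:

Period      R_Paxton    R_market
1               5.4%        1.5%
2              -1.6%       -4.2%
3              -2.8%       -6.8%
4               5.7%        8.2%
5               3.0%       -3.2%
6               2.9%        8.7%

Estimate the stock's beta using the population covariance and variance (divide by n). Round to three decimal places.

0.404

Mean R_i = (5.4 − 1.6 − 2.8 + 5.7 + 3.0 + 2.9) / 6 = 2.1000%
Mean R_m = (1.5 − 4.2 − 6.8 + 8.2 − 3.2 + 8.7) / 6 = 0.7000%
Σ(R_i − R̄_i)(R_m − R̄_m) = 87.4100  ⇒  Cov = 87.4100 / 6 = 14.5683
Σ(R_m − R̄_m)² = 216.3600  ⇒  Var(R_m) = 216.3600 / 6 = 36.0600
β = Cov / Var(R_m) = 14.5683 / 36.0600 = 0.4040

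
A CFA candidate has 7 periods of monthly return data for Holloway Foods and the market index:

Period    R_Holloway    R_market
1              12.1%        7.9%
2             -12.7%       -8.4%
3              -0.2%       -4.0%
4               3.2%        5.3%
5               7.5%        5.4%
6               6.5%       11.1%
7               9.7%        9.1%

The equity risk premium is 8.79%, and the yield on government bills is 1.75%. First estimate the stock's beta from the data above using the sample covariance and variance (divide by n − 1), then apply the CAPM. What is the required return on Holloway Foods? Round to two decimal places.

Mean R_i = (12.1 − 12.7 − 0.2 + 3.2 + 7.5 + 6.5 + 9.7) / 7 = 3.7286%
Mean R_m = (7.9 − 8.4 − 4.0 + 5.3 + 5.4 + 11.1 + 9.1) / 7 = 3.7714%
Σ(R_i − R̄_i)(R_m − R̄_m) = 322.5157  ⇒  Cov = 322.5157 / 6 = 53.7526
Σ(R_m − R̄_m)² = 312.6743  ⇒  Var(R_m) = 312.6743 / 6 = 52.1124
β = Cov / Var(R_m) = 53.7526 / 52.1124 = 1.0315
E(R) = R_f + β × MRP = 1.75% + 1.0315 × 8.79% = 10.82%

10.82%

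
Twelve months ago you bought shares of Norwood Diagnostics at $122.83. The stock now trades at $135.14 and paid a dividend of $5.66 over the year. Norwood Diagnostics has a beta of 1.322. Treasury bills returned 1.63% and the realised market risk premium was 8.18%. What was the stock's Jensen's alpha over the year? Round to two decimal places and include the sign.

+2.19%

Realised HPR = (P1 + D1 − P0) / P0 = (135.14 + 5.66 − 122.83) / 122.83 = 17.97 / 122.83 = 14.6300%
CAPM required = R_f + β·MRP = 1.63% + 1.322 × 8.18% = 12.44396%
α = realised − required = 14.6300% − 12.44396% = +2.19%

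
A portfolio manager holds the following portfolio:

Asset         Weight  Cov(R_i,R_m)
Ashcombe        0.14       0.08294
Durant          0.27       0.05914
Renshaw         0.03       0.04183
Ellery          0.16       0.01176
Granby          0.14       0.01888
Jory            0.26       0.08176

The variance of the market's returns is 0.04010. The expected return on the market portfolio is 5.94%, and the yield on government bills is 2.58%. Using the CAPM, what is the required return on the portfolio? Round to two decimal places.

7.16%

β_Ashcombe = 0.08294 / 0.04010 = 2.0683
β_Durant = 0.05914 / 0.04010 = 1.4748
β_Renshaw = 0.04183 / 0.04010 = 1.0431
β_Ellery = 0.01176 / 0.04010 = 0.2933
β_Granby = 0.01888 / 0.04010 = 0.4708
β_Jory = 0.08176 / 0.04010 = 2.0389
β_P = Σ w_i β_i = 0.14×2.0683 + 0.27×1.4748 + 0.03×1.0431 + 0.16×0.2933 + 0.14×0.4708 + 0.26×2.0389 = 1.3620
MRP = 5.94% − 2.58% = 3.36%
E(R_P) = R_f + β_P × MRP = 2.58% + 1.3620 × 3.36% = 7.16%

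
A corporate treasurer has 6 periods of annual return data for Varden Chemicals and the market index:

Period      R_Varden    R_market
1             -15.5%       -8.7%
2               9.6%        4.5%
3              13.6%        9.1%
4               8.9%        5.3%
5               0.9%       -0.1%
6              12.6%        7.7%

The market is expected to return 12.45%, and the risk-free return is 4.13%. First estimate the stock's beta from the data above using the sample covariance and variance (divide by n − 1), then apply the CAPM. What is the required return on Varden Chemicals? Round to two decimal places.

18.04%

Mean R_i = (-15.5 + 9.6 + 13.6 + 8.9 + 0.9 + 12.6) / 6 = 5.0167%
Mean R_m = (-8.7 + 4.5 + 9.1 + 5.3 − 0.1 + 7.7) / 6 = 2.9667%
Σ(R_i − R̄_i)(R_m − R̄_m) = 356.6133  ⇒  Cov = 356.6133 / 5 = 71.3227
Σ(R_m − R̄_m)² = 213.3333  ⇒  Var(R_m) = 213.3333 / 5 = 42.6667
β = Cov / Var(R_m) = 71.3227 / 42.6667 = 1.6716
MRP = 12.45% − 4.13% = 8.32%
E(R) = R_f + β × MRP = 4.13% + 1.6716 × 8.32% = 18.04%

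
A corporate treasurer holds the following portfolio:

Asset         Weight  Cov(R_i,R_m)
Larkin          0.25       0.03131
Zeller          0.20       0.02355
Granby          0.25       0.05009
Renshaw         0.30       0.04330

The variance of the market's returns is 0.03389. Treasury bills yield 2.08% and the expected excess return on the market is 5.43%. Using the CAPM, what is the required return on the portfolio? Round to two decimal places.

β_Larkin = 0.03131 / 0.03389 = 0.9239
β_Zeller = 0.02355 / 0.03389 = 0.6949
β_Granby = 0.05009 / 0.03389 = 1.4780
β_Renshaw = 0.04330 / 0.03389 = 1.2777
β_P = Σ w_i β_i = 0.25×0.9239 + 0.20×0.6949 + 0.25×1.4780 + 0.30×1.2777 = 1.1228
E(R_P) = R_f + β_P × MRP = 2.08% + 1.1228 × 5.43% = 8.18%

8.18%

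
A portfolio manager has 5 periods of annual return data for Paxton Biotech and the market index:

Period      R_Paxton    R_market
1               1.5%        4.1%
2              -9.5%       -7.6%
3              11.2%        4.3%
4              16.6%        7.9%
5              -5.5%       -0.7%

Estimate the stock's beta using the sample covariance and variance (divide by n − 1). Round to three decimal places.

1.667

Mean R_i = (1.5 − 9.5 + 11.2 + 16.6 − 5.5) / 5 = 2.8600%
Mean R_m = (4.1 − 7.6 + 4.3 + 7.9 − 0.7) / 5 = 1.6000%
Σ(R_i − R̄_i)(R_m − R̄_m) = 238.6200  ⇒  Cov = 238.6200 / 4 = 59.6550
Σ(R_m − R̄_m)² = 143.1600  ⇒  Var(R_m) = 143.1600 / 4 = 35.7900
β = Cov / Var(R_m) = 59.6550 / 35.7900 = 1.6668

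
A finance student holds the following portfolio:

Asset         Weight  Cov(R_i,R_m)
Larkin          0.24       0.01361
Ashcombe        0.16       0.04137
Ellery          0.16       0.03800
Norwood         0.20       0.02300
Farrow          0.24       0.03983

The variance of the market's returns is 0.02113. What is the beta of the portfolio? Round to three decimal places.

β_Larkin = 0.01361 / 0.02113 = 0.6441
β_Ashcombe = 0.04137 / 0.02113 = 1.9579
β_Ellery = 0.03800 / 0.02113 = 1.7984
β_Norwood = 0.02300 / 0.02113 = 1.0885
β_Farrow = 0.03983 / 0.02113 = 1.8850
β_P = Σ w_i β_i = 0.24×0.6441 + 0.16×1.9579 + 0.16×1.7984 + 0.20×1.0885 + 0.24×1.8850 = 1.4257

1.426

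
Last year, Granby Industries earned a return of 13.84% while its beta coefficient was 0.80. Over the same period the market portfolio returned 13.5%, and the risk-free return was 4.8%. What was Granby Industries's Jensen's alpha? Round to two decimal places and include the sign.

Market excess return = 13.5% − 4.8% = 8.70%
CAPM benchmark = R_f + β(R_m − R_f) = 4.8% + 0.80 × 8.7% = 11.7600%
α = actual − benchmark = 13.84% − 11.7600% = +2.08%

+2.08%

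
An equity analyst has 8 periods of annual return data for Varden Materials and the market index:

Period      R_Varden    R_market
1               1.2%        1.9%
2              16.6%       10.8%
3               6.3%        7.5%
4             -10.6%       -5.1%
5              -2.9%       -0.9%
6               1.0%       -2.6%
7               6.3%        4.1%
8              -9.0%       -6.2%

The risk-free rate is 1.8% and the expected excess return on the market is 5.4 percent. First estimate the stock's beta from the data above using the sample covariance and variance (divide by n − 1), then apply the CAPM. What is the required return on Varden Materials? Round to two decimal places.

9.32%

Mean R_i = (1.2 + 16.6 + 6.3 − 10.6 − 2.9 + 1.0 + 6.3 − 9.0) / 8 = 1.1125%
Mean R_m = (1.9 + 10.8 + 7.5 − 5.1 − 0.9 − 2.6 + 4.1 − 6.2) / 8 = 1.1875%
Σ(R_i − R̄_i)(R_m − R̄_m) = 353.9413  ⇒  Cov = 353.9413 / 7 = 50.5630
Σ(R_m − R̄_m)² = 254.0488  ⇒  Var(R_m) = 254.0488 / 7 = 36.2927
β = Cov / Var(R_m) = 50.5630 / 36.2927 = 1.3932
E(R) = R_f + β × MRP = 1.8% + 1.3932 × 5.4% = 9.32%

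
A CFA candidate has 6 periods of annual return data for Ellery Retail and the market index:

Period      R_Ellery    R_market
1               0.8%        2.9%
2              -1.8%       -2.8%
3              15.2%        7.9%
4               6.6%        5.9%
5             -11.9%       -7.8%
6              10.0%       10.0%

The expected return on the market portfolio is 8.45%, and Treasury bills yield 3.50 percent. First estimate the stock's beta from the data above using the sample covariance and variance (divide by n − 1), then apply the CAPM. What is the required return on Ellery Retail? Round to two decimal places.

Mean R_i = (0.8 − 1.8 + 15.2 + 6.6 − 11.9 + 10.0) / 6 = 3.1500%
Mean R_m = (2.9 − 2.8 + 7.9 + 5.9 − 7.8 + 10.0) / 6 = 2.6833%
Σ(R_i − R̄_i)(R_m − R̄_m) = 308.4850  ⇒  Cov = 308.4850 / 5 = 61.6970
Σ(R_m − R̄_m)² = 231.1083  ⇒  Var(R_m) = 231.1083 / 5 = 46.2217
β = Cov / Var(R_m) = 61.6970 / 46.2217 = 1.3348
MRP = 8.45% − 3.50% = 4.95%
E(R) = R_f + β × MRP = 3.50% + 1.3348 × 4.95% = 10.11%

10.11%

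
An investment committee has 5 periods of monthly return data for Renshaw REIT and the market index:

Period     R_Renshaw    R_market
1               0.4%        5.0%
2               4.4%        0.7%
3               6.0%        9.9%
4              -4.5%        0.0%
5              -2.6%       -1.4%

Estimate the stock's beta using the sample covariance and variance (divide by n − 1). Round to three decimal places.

Mean R_i = (0.4 + 4.4 + 6.0 − 4.5 − 2.6) / 5 = 0.7400%
Mean R_m = (5.0 + 0.7 + 9.9 + 0.0 − 1.4) / 5 = 2.8400%
Σ(R_i − R̄_i)(R_m − R̄_m) = 57.6120  ⇒  Cov = 57.6120 / 4 = 14.4030
Σ(R_m − R̄_m)² = 85.1320  ⇒  Var(R_m) = 85.1320 / 4 = 21.2830
β = Cov / Var(R_m) = 14.4030 / 21.2830 = 0.6767

0.677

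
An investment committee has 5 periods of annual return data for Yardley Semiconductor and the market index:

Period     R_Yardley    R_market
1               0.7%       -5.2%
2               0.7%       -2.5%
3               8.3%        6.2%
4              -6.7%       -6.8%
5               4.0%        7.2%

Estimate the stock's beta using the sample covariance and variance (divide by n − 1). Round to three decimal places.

Mean R_i = (0.7 + 0.7 + 8.3 − 6.7 + 4.0) / 5 = 1.4000%
Mean R_m = (-5.2 − 2.5 + 6.2 − 6.8 + 7.2) / 5 = -0.2200%
Σ(R_i − R̄_i)(R_m − R̄_m) = 121.9700  ⇒  Cov = 121.9700 / 4 = 30.4925
Σ(R_m − R̄_m)² = 169.5680  ⇒  Var(R_m) = 169.5680 / 4 = 42.3920
β = Cov / Var(R_m) = 30.4925 / 42.3920 = 0.7193

0.719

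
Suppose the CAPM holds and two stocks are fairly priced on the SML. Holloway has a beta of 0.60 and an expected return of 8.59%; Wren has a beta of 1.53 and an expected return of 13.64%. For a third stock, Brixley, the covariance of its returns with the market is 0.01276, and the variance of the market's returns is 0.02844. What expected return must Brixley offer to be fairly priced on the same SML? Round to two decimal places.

MRP = (13.64% − 8.59%) / (1.53 − 0.60) = 5.4301%
R_f = 8.59% − 0.60 × 5.4301% = 5.3319%
β_Brixley = Cov / Var(R_m) = 0.01276 / 0.02844 = 0.4487
E(R_Brixley) = R_f + β × MRP = 5.3319% + 0.4487 × 5.4301% = 7.77%

7.77%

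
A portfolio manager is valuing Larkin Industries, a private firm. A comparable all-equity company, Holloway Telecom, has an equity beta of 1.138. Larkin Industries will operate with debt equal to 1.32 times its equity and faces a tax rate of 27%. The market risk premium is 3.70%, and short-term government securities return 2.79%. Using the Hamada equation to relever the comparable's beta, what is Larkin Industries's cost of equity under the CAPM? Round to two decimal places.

11.06%

β_L = β_U × [1 + (1 − t)(D/E)] = 1.138 × [1 + (1 − 0.27) × 1.32]
    = 1.138 × [1 + 0.73 × 1.32] = 1.138 × 1.9636 = 2.2346
E(R) = R_f + β_L × MRP = 2.79% + 2.2346 × 3.70% = 11.06%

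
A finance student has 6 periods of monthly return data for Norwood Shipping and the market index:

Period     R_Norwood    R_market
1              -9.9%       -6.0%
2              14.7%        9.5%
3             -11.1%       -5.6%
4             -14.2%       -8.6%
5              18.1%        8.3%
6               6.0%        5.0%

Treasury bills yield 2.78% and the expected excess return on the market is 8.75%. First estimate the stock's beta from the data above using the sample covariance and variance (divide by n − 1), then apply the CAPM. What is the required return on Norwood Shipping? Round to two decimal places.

17.94%

Mean R_i = (-9.9 + 14.7 − 11.1 − 14.2 + 18.1 + 6.0) / 6 = 0.6000%
Mean R_m = (-6.0 + 9.5 − 5.6 − 8.6 + 8.3 + 5.0) / 6 = 0.4333%
Σ(R_i − R̄_i)(R_m − R̄_m) = 562.0000  ⇒  Cov = 562.0000 / 5 = 112.4000
Σ(R_m − R̄_m)² = 324.3333  ⇒  Var(R_m) = 324.3333 / 5 = 64.8667
β = Cov / Var(R_m) = 112.4000 / 64.8667 = 1.7328
E(R) = R_f + β × MRP = 2.78% + 1.7328 × 8.75% = 17.94%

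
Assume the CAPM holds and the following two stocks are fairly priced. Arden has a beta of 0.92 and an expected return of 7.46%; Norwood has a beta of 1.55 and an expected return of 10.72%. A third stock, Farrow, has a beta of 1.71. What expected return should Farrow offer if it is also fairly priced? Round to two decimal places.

11.55%

MRP (SML slope) = (10.72% − 7.46%) / (1.55 − 0.92) = 3.26% / 0.63 = 5.1746%
R_f (intercept) = 7.46% − 0.92 × 5.1746% = 2.6994%
E(R_Farrow) = R_f + β × MRP = 2.6994% + 1.71 × 5.1746% = 11.55%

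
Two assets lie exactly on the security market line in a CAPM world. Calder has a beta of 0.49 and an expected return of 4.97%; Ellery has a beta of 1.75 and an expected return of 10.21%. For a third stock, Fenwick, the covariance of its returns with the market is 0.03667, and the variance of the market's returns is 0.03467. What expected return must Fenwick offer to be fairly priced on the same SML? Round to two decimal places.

MRP = (10.21% − 4.97%) / (1.75 − 0.49) = 4.1587%
R_f = 4.97% − 0.49 × 4.1587% = 2.9322%
β_Fenwick = Cov / Var(R_m) = 0.03667 / 0.03467 = 1.0577
E(R_Fenwick) = R_f + β × MRP = 2.9322% + 1.0577 × 4.1587% = 7.33%

7.33%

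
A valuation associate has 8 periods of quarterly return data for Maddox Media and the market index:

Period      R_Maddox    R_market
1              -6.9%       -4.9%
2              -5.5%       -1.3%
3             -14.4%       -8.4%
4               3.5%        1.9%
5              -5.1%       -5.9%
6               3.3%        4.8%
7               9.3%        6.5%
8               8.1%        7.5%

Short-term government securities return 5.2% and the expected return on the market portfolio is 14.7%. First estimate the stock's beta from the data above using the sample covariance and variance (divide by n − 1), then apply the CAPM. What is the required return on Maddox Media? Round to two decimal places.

17.65%

Mean R_i = (-6.9 − 5.5 − 14.4 + 3.5 − 5.1 + 3.3 + 9.3 + 8.1) / 8 = -0.9625%
Mean R_m = (-4.9 − 1.3 − 8.4 + 1.9 − 5.9 + 4.8 + 6.5 + 7.5) / 8 = 0.0250%
Σ(R_i − R̄_i)(R_m − R̄_m) = 335.8925  ⇒  Cov = 335.8925 / 7 = 47.9846
Σ(R_m − R̄_m)² = 256.2150  ⇒  Var(R_m) = 256.2150 / 7 = 36.6021
β = Cov / Var(R_m) = 47.9846 / 36.6021 = 1.3110
MRP = 14.7% − 5.2% = 9.50%
E(R) = R_f + β × MRP = 5.2% + 1.3110 × 9.5% = 17.65%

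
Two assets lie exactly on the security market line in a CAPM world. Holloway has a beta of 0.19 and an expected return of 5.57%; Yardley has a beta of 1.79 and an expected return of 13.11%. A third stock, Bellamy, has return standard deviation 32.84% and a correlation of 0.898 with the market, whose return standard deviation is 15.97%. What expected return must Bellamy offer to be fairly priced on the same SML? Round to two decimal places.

13.38%

MRP = (13.11% − 5.57%) / (1.79 − 0.19) = 4.7125%
R_f = 5.57% − 0.19 × 4.7125% = 4.6746%
β_Bellamy = ρ·σ_i/σ_m = 0.898 × 32.84 / 15.97 = 1.8466
E(R_Bellamy) = R_f + β × MRP = 4.6746% + 1.8466 × 4.7125% = 13.38%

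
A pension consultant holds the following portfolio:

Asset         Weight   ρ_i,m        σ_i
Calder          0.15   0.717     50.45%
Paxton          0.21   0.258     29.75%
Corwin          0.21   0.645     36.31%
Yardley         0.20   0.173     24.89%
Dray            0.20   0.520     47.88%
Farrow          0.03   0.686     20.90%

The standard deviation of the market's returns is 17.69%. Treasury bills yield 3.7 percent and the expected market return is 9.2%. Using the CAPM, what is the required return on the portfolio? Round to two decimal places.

β_Calder = 0.717 × 50.45% / 17.69% = 2.0448
β_Paxton = 0.258 × 29.75% / 17.69% = 0.4339
β_Corwin = 0.645 × 36.31% / 17.69% = 1.3239
β_Yardley = 0.173 × 24.89% / 17.69% = 0.2434
β_Dray = 0.520 × 47.88% / 17.69% = 1.4074
β_Farrow = 0.686 × 20.90% / 17.69% = 0.8105
β_P = Σ w_i β_i = 0.15×2.0448 + 0.21×0.4339 + 0.21×1.3239 + 0.20×0.2434 + 0.20×1.4074 + 0.03×0.8105 = 1.0303
MRP = 9.2% − 3.7% = 5.50%
E(R_P) = R_f + β_P × MRP = 3.7% + 1.0303 × 5.5% = 9.37%

9.37%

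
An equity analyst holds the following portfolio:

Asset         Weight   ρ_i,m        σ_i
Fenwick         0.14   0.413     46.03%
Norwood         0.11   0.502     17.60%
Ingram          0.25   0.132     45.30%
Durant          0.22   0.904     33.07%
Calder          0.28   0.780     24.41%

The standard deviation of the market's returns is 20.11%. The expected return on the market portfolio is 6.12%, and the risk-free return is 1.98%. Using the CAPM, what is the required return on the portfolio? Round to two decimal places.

5.49%

β_Fenwick = 0.413 × 46.03% / 20.11% = 0.9453
β_Norwood = 0.502 × 17.60% / 20.11% = 0.4393
β_Ingram = 0.132 × 45.30% / 20.11% = 0.2973
β_Durant = 0.904 × 33.07% / 20.11% = 1.4866
β_Calder = 0.780 × 24.41% / 20.11% = 0.9468
β_P = Σ w_i β_i = 0.14×0.9453 + 0.11×0.4393 + 0.25×0.2973 + 0.22×1.4866 + 0.28×0.9468 = 0.8471
MRP = 6.12% − 1.98% = 4.14%
E(R_P) = R_f + β_P × MRP = 1.98% + 0.8471 × 4.14% = 5.49%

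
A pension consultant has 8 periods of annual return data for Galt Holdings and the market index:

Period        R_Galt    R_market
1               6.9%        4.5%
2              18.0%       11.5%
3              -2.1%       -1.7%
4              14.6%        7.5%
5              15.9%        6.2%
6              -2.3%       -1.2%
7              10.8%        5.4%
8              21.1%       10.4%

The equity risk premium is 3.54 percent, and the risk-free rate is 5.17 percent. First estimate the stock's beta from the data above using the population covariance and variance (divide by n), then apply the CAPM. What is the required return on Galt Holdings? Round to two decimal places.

11.48%

Mean R_i = (6.9 + 18.0 − 2.1 + 14.6 + 15.9 − 2.3 + 10.8 + 21.1) / 8 = 10.3625%
Mean R_m = (4.5 + 11.5 − 1.7 + 7.5 + 6.2 − 1.2 + 5.4 + 10.4) / 8 = 5.3250%
Σ(R_i − R̄_i)(R_m − R̄_m) = 288.7775  ⇒  Cov = 288.7775 / 8 = 36.0972
Σ(R_m − R̄_m)² = 161.9950  ⇒  Var(R_m) = 161.9950 / 8 = 20.2494
β = Cov / Var(R_m) = 36.0972 / 20.2494 = 1.7826
E(R) = R_f + β × MRP = 5.17% + 1.7826 × 3.54% = 11.48%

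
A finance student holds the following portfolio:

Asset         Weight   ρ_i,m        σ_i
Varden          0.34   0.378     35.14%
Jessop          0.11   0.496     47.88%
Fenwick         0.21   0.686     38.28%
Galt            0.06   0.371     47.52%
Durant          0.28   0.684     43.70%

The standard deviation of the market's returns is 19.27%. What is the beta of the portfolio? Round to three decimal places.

β_Varden = 0.378 × 35.14% / 19.27% = 0.6893
β_Jessop = 0.496 × 47.88% / 19.27% = 1.2324
β_Fenwick = 0.686 × 38.28% / 19.27% = 1.3627
β_Galt = 0.371 × 47.52% / 19.27% = 0.9149
β_Durant = 0.684 × 43.70% / 19.27% = 1.5512
β_P = Σ w_i β_i = 0.34×0.6893 + 0.11×1.2324 + 0.21×1.3627 + 0.06×0.9149 + 0.28×1.5512 = 1.1453

1.145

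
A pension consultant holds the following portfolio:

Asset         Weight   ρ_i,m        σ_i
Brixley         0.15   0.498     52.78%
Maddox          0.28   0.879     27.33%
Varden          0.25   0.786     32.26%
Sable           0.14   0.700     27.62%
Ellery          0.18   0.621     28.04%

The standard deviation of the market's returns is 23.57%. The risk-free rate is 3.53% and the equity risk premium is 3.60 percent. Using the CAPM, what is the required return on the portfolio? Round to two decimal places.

7.02%

β_Brixley = 0.498 × 52.78% / 23.57% = 1.1152
β_Maddox = 0.879 × 27.33% / 23.57% = 1.0192
β_Varden = 0.786 × 32.26% / 23.57% = 1.0758
β_Sable = 0.700 × 27.62% / 23.57% = 0.8203
β_Ellery = 0.621 × 28.04% / 23.57% = 0.7388
β_P = Σ w_i β_i = 0.15×1.1152 + 0.28×1.0192 + 0.25×1.0758 + 0.14×0.8203 + 0.18×0.7388 = 0.9694
E(R_P) = R_f + β_P × MRP = 3.53% + 0.9694 × 3.60% = 7.02%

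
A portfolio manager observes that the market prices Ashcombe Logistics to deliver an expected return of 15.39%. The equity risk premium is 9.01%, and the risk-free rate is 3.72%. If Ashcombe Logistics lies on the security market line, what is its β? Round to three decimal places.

1.295

β = (E(R) − R_f) / MRP = (15.39% − 3.72%) / 9.01% = 11.67% / 9.01% = 1.295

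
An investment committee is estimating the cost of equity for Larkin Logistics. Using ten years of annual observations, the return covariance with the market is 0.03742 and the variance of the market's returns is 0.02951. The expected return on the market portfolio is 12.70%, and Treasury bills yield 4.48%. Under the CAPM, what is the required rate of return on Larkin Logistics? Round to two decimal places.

β = Cov(R_i, R_m) / Var(R_m) = 0.03742 / 0.02951 = 1.2680
MRP = 12.70% − 4.48% = 8.22%
E(R) = R_f + β × MRP = 4.48% + 1.2680 × 8.22% = 14.90%

14.90%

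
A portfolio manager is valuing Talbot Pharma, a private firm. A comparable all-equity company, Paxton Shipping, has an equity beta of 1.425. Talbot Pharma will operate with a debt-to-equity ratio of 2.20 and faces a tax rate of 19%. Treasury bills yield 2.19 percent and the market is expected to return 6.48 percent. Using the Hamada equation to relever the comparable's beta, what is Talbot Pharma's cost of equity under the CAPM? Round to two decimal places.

β_L = β_U × [1 + (1 − t)(D/E)] = 1.425 × [1 + (1 − 0.19) × 2.20]
    = 1.425 × [1 + 0.81 × 2.20] = 1.425 × 2.7820 = 3.9644
MRP = 6.48% − 2.19% = 4.29%
E(R) = R_f + β_L × MRP = 2.19% + 3.9644 × 4.29% = 19.20%

19.20%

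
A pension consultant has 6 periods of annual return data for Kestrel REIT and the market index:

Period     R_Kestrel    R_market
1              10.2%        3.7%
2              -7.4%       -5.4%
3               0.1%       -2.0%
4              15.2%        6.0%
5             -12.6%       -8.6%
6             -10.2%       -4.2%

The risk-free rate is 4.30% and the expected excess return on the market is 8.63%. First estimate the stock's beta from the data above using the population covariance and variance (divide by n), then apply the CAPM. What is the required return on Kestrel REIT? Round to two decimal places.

Mean R_i = (10.2 − 7.4 + 0.1 + 15.2 − 12.6 − 10.2) / 6 = -0.7833%
Mean R_m = (3.7 − 5.4 − 2.0 + 6.0 − 8.6 − 4.2) / 6 = -1.7500%
Σ(R_i − R̄_i)(R_m − R̄_m) = 311.6750  ⇒  Cov = 311.6750 / 6 = 51.9458
Σ(R_m − R̄_m)² = 156.0750  ⇒  Var(R_m) = 156.0750 / 6 = 26.0125
β = Cov / Var(R_m) = 51.9458 / 26.0125 = 1.9970
E(R) = R_f + β × MRP = 4.30% + 1.9970 × 8.63% = 21.53%

21.53%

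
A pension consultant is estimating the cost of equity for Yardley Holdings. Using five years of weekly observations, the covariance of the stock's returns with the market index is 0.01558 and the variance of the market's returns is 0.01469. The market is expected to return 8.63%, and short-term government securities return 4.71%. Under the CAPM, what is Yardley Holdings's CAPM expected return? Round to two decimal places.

β = Cov(R_i, R_m) / Var(R_m) = 0.01558 / 0.01469 = 1.0606
MRP = 8.63% − 4.71% = 3.92%
E(R) = R_f + β × MRP = 4.71% + 1.0606 × 3.92% = 8.87%

8.87%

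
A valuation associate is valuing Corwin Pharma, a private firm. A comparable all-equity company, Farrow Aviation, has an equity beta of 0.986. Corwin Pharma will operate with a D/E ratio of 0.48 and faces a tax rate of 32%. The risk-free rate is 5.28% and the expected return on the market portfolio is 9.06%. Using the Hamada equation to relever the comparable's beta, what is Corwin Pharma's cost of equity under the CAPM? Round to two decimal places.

10.22%

β_L = β_U × [1 + (1 − t)(D/E)] = 0.986 × [1 + (1 − 0.32) × 0.48]
    = 0.986 × [1 + 0.68 × 0.48] = 0.986 × 1.3264 = 1.3078
MRP = 9.06% − 5.28% = 3.78%
E(R) = R_f + β_L × MRP = 5.28% + 1.3078 × 3.78% = 10.22%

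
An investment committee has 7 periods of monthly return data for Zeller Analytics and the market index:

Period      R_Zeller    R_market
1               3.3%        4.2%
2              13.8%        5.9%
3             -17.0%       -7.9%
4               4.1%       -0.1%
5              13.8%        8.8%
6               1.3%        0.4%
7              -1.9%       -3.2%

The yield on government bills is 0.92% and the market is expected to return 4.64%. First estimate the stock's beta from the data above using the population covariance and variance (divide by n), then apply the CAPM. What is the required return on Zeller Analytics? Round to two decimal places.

Mean R_i = (3.3 + 13.8 − 17.0 + 4.1 + 13.8 + 1.3 − 1.9) / 7 = 2.4857%
Mean R_m = (4.2 + 5.9 − 7.9 − 0.1 + 8.8 + 0.4 − 3.2) / 7 = 1.1571%
Σ(R_i − R̄_i)(R_m − R̄_m) = 337.0757  ⇒  Cov = 337.0757 / 7 = 48.1537
Σ(R_m − R̄_m)² = 193.3371  ⇒  Var(R_m) = 193.3371 / 7 = 27.6196
β = Cov / Var(R_m) = 48.1537 / 27.6196 = 1.7435
MRP = 4.64% − 0.92% = 3.72%
E(R) = R_f + β × MRP = 0.92% + 1.7435 × 3.72% = 7.41%

7.41%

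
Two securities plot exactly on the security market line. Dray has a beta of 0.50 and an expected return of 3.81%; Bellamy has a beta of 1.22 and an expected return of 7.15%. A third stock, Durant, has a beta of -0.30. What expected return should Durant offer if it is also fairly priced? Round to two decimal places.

0.10%

MRP (SML slope) = (7.15% − 3.81%) / (1.22 − 0.50) = 3.34% / 0.72 = 4.6389%
R_f (intercept) = 3.81% − 0.50 × 4.6389% = 1.4906%
E(R_Durant) = R_f + β × MRP = 1.4906% + -0.30 × 4.6389% = 0.10%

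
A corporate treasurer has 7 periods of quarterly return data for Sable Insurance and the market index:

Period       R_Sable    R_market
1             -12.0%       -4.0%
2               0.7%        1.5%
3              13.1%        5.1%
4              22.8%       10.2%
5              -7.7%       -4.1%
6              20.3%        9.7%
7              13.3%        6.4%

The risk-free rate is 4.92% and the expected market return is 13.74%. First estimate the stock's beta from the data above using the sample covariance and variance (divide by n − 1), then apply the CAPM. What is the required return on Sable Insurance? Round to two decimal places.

Mean R_i = (-12.0 + 0.7 + 13.1 + 22.8 − 7.7 + 20.3 + 13.3) / 7 = 7.2143%
Mean R_m = (-4.0 + 1.5 + 5.1 + 10.2 − 4.1 + 9.7 + 6.4) / 7 = 3.5429%
Σ(R_i − R̄_i)(R_m − R̄_m) = 483.1057  ⇒  Cov = 483.1057 / 6 = 80.5176
Σ(R_m − R̄_m)² = 212.2971  ⇒  Var(R_m) = 212.2971 / 6 = 35.3829
β = Cov / Var(R_m) = 80.5176 / 35.3829 = 2.2756
MRP = 13.74% − 4.92% = 8.82%
E(R) = R_f + β × MRP = 4.92% + 2.2756 × 8.82% = 24.99%

24.99%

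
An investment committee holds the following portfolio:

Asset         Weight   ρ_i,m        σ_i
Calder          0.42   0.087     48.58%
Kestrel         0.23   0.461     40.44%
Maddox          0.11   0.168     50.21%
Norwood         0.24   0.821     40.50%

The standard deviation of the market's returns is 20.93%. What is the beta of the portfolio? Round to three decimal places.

β_Calder = 0.087 × 48.58% / 20.93% = 0.2019
β_Kestrel = 0.461 × 40.44% / 20.93% = 0.8907
β_Maddox = 0.168 × 50.21% / 20.93% = 0.4030
β_Norwood = 0.821 × 40.50% / 20.93% = 1.5887
β_P = Σ w_i β_i = 0.42×0.2019 + 0.23×0.8907 + 0.11×0.4030 + 0.24×1.5887 = 0.7153

0.715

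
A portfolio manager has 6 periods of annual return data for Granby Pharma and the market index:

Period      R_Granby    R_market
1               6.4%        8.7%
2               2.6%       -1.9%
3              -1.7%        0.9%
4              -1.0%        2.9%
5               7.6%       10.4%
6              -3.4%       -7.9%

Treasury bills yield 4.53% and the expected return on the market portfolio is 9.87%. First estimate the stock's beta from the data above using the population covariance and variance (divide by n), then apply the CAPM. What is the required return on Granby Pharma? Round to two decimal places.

Mean R_i = (6.4 + 2.6 − 1.7 − 1.0 + 7.6 − 3.4) / 6 = 1.7500%
Mean R_m = (8.7 − 1.9 + 0.9 + 2.9 + 10.4 − 7.9) / 6 = 2.1833%
Σ(R_i − R̄_i)(R_m − R̄_m) = 129.2850  ⇒  Cov = 129.2850 / 6 = 21.5475
Σ(R_m − R̄_m)² = 230.4883  ⇒  Var(R_m) = 230.4883 / 6 = 38.4147
β = Cov / Var(R_m) = 21.5475 / 38.4147 = 0.5609
MRP = 9.87% − 4.53% = 5.34%
E(R) = R_f + β × MRP = 4.53% + 0.5609 × 5.34% = 7.53%

7.53%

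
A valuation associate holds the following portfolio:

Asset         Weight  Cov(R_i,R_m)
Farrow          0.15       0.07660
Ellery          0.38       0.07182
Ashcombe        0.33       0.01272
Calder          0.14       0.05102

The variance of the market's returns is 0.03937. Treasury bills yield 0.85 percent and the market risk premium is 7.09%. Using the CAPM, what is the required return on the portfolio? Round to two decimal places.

β_Farrow = 0.07660 / 0.03937 = 1.9456
β_Ellery = 0.07182 / 0.03937 = 1.8242
β_Ashcombe = 0.01272 / 0.03937 = 0.3231
β_Calder = 0.05102 / 0.03937 = 1.2959
β_P = Σ w_i β_i = 0.15×1.9456 + 0.38×1.8242 + 0.33×0.3231 + 0.14×1.2959 = 1.2731
E(R_P) = R_f + β_P × MRP = 0.85% + 1.2731 × 7.09% = 9.88%

9.88%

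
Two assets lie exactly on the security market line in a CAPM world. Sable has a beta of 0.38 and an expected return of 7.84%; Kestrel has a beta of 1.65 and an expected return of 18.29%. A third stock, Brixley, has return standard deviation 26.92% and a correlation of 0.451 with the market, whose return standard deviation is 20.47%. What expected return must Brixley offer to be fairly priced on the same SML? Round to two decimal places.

MRP = (18.29% − 7.84%) / (1.65 − 0.38) = 8.2283%
R_f = 7.84% − 0.38 × 8.2283% = 4.7132%
β_Brixley = ρ·σ_i/σ_m = 0.451 × 26.92 / 20.47 = 0.5931
E(R_Brixley) = R_f + β × MRP = 4.7132% + 0.5931 × 8.2283% = 9.59%

9.59%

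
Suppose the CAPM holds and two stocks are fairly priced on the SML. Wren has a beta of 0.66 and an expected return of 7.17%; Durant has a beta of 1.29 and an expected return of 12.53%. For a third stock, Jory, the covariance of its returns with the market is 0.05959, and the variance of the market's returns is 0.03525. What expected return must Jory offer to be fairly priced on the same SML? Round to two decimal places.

15.94%

MRP = (12.53% − 7.17%) / (1.29 − 0.66) = 8.5079%
R_f = 7.17% − 0.66 × 8.5079% = 1.5548%
β_Jory = Cov / Var(R_m) = 0.05959 / 0.03525 = 1.6905
E(R_Jory) = R_f + β × MRP = 1.5548% + 1.6905 × 8.5079% = 15.94%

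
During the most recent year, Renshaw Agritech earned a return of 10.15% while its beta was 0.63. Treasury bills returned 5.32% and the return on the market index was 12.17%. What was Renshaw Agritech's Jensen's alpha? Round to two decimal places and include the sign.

+0.51%

Market excess return = 12.17% − 5.32% = 6.85%
CAPM benchmark = R_f + β(R_m − R_f) = 5.32% + 0.63 × 6.85% = 9.6355%
α = actual − benchmark = 10.15% − 9.6355% = +0.51%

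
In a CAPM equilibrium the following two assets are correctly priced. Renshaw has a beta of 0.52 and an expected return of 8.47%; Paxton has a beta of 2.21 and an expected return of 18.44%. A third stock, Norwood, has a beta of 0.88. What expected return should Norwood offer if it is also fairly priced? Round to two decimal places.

10.59%

MRP (SML slope) = (18.44% − 8.47%) / (2.21 − 0.52) = 9.97% / 1.69 = 5.8994%
R_f (intercept) = 8.47% − 0.52 × 5.8994% = 5.4023%
E(R_Norwood) = R_f + β × MRP = 5.4023% + 0.88 × 5.8994% = 10.59%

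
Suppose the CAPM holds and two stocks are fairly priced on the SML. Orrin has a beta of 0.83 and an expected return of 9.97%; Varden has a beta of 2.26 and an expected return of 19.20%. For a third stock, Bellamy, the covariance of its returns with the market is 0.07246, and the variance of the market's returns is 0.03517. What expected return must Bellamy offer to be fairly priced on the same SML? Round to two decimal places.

17.91%

MRP = (19.20% − 9.97%) / (2.26 − 0.83) = 6.4545%
R_f = 9.97% − 0.83 × 6.4545% = 4.6128%
β_Bellamy = Cov / Var(R_m) = 0.07246 / 0.03517 = 2.0603
E(R_Bellamy) = R_f + β × MRP = 4.6128% + 2.0603 × 6.4545% = 17.91%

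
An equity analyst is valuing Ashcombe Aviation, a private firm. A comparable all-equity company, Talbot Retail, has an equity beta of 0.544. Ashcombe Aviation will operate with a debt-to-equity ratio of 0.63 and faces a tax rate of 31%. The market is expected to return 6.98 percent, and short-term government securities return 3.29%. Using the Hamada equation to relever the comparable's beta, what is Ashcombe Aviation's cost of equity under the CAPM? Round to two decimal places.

6.17%

β_L = β_U × [1 + (1 − t)(D/E)] = 0.544 × [1 + (1 − 0.31) × 0.63]
    = 0.544 × [1 + 0.69 × 0.63] = 0.544 × 1.4347 = 0.7805
MRP = 6.98% − 3.29% = 3.69%
E(R) = R_f + β_L × MRP = 3.29% + 0.7805 × 3.69% = 6.17%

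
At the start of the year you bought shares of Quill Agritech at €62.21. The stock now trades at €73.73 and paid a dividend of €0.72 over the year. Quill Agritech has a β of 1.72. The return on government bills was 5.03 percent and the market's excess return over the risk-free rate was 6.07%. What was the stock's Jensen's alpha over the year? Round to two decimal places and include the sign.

Realised HPR = (P1 + D1 − P0) / P0 = (73.73 + 0.72 − 62.21) / 62.21 = 12.24 / 62.21 = 19.6753%
CAPM required = R_f + β·MRP = 5.03% + 1.72 × 6.07% = 15.4704%
α = realised − required = 19.6753% − 15.4704% = +4.20%

+4.20%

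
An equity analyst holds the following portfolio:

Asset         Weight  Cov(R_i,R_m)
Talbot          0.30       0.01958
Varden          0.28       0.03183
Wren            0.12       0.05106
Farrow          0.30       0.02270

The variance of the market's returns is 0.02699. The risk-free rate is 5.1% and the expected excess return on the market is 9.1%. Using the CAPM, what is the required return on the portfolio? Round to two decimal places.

14.45%

β_Talbot = 0.01958 / 0.02699 = 0.7255
β_Varden = 0.03183 / 0.02699 = 1.1793
β_Wren = 0.05106 / 0.02699 = 1.8918
β_Farrow = 0.02270 / 0.02699 = 0.8411
β_P = Σ w_i β_i = 0.30×0.7255 + 0.28×1.1793 + 0.12×1.8918 + 0.30×0.8411 = 1.0272
E(R_P) = R_f + β_P × MRP = 5.1% + 1.0272 × 9.1% = 14.45%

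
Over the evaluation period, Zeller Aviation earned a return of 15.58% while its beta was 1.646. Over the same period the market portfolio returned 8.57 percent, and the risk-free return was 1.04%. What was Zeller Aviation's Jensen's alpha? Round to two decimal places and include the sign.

+2.15%

Market excess return = 8.57% − 1.04% = 7.53%
CAPM benchmark = R_f + β(R_m − R_f) = 1.04% + 1.646 × 7.53% = 13.43438%
α = actual − benchmark = 15.58% − 13.43438% = +2.15%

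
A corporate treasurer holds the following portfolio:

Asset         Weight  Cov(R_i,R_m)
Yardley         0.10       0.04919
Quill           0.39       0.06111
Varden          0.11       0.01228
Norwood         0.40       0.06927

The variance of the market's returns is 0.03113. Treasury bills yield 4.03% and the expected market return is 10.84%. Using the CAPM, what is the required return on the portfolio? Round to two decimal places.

β_Yardley = 0.04919 / 0.03113 = 1.5801
β_Quill = 0.06111 / 0.03113 = 1.9631
β_Varden = 0.01228 / 0.03113 = 0.3945
β_Norwood = 0.06927 / 0.03113 = 2.2252
β_P = Σ w_i β_i = 0.10×1.5801 + 0.39×1.9631 + 0.11×0.3945 + 0.40×2.2252 = 1.8571
MRP = 10.84% − 4.03% = 6.81%
E(R_P) = R_f + β_P × MRP = 4.03% + 1.8571 × 6.81% = 16.68%

16.68%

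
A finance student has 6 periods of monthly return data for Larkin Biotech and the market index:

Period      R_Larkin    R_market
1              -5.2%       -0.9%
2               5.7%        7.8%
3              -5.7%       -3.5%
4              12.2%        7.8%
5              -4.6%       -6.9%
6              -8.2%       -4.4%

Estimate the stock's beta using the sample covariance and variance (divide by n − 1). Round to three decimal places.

1.150

Mean R_i = (-5.2 + 5.7 − 5.7 + 12.2 − 4.6 − 8.2) / 6 = -0.9667%
Mean R_m = (-0.9 + 7.8 − 3.5 + 7.8 − 6.9 − 4.4) / 6 = -0.0167%
Σ(R_i − R̄_i)(R_m − R̄_m) = 231.9733  ⇒  Cov = 231.9733 / 5 = 46.3947
Σ(R_m − R̄_m)² = 201.7083  ⇒  Var(R_m) = 201.7083 / 5 = 40.3417
β = Cov / Var(R_m) = 46.3947 / 40.3417 = 1.1500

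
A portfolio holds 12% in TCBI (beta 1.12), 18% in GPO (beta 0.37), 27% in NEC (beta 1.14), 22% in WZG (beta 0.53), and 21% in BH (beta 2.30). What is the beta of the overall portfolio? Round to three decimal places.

β_P = Σ w_i β_i = 0.12×1.12 + 0.18×0.37 + 0.27×1.14 + 0.22×0.53 + 0.21×2.30 = 1.1084

1.108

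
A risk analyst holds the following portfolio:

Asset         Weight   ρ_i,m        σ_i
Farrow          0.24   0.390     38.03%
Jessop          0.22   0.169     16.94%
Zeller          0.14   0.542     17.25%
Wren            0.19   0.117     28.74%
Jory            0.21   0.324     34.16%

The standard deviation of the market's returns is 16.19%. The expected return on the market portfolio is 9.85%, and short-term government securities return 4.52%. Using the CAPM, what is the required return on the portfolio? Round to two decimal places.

β_Farrow = 0.390 × 38.03% / 16.19% = 0.9161
β_Jessop = 0.169 × 16.94% / 16.19% = 0.1768
β_Zeller = 0.542 × 17.25% / 16.19% = 0.5775
β_Wren = 0.117 × 28.74% / 16.19% = 0.2077
β_Jory = 0.324 × 34.16% / 16.19% = 0.6836
β_P = Σ w_i β_i = 0.24×0.9161 + 0.22×0.1768 + 0.14×0.5775 + 0.19×0.2077 + 0.21×0.6836 = 0.5226
MRP = 9.85% − 4.52% = 5.33%
E(R_P) = R_f + β_P × MRP = 4.52% + 0.5226 × 5.33% = 7.31%

7.31%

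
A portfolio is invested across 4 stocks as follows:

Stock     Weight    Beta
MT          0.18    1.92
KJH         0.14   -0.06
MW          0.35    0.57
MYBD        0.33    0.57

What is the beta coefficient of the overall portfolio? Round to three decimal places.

β_P = Σ w_i β_i = 0.18×1.92 + 0.14×-0.06 + 0.35×0.57 + 0.33×0.57 = 0.7248

0.725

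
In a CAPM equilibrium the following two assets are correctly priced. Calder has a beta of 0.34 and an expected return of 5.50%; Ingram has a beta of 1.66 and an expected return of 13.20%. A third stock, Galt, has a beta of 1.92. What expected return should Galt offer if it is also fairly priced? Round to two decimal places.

14.72%

MRP (SML slope) = (13.20% − 5.50%) / (1.66 − 0.34) = 7.70% / 1.32 = 5.8333%
R_f (intercept) = 5.50% − 0.34 × 5.8333% = 3.5167%
E(R_Galt) = R_f + β × MRP = 3.5167% + 1.92 × 5.8333% = 14.72%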